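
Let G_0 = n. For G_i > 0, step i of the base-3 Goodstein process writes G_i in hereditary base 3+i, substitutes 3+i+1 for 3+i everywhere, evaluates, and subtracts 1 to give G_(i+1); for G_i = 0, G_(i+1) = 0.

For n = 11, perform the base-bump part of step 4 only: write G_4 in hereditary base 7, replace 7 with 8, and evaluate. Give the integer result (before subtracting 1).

44

11 —HB3→ 3^2 + 2 —bump→ 4^2 + 2 = 18 —(−1)→ 17
17 —HB4→ 4^2 + 1 —bump→ 5^2 + 1 = 26 —(−1)→ 25
25 —HB5→ 5^2 —bump→ 6^2 = 36 —(−1)→ 35
35 —HB6→ 5·6 + 5 —bump→ 5·7 + 5 = 40 —(−1)→ 39
39 —HB7→ 5·7 + 4 —bump→ 5·8 + 4 = 44 —(−1)→ 43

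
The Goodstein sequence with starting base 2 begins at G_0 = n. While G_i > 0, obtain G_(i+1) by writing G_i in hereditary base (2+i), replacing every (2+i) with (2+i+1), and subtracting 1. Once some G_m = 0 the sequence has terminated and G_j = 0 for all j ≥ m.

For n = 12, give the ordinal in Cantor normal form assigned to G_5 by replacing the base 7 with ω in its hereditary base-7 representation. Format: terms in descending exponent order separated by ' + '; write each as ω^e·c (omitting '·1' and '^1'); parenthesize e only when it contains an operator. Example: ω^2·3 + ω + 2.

ω^(ω + 1) + ω^2·2 + ω + 4

[0] 12 ≡ 2^(2 + 1) + 2^2 (base 2). Lift 3: 108. −1: 107.
[1] 107 ≡ 3^(3 + 1) + 2·3^2 + 2·3 + 2 (base 3). Lift 4: 1066. −1: 1065.
[2] 1065 ≡ 4^(4 + 1) + 2·4^2 + 2·4 + 1 (base 4). Lift 5: 15686. −1: 15685.
[3] 15685 ≡ 5^(5 + 1) + 2·5^2 + 2·5 (base 5). Lift 6: 280020. −1: 280019.
[4] 280019 ≡ 6^(6 + 1) + 2·6^2 + 6 + 5 (base 6). Lift 7: 5764911. −1: 5764910.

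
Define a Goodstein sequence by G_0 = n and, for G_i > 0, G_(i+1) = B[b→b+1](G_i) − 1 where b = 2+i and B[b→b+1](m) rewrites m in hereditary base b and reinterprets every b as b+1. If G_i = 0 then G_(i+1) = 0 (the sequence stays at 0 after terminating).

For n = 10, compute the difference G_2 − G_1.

942

G_0=10  [base 2] 2^(2 + 1) + 2  →[2↦3]→  3^(3 + 1) + 3 = 84  −1 ⇒ G_1=83
G_1=83  [base 3] 3^(3 + 1) + 2  →[3↦4]→  4^(4 + 1) + 2 = 1026  −1 ⇒ G_2=1025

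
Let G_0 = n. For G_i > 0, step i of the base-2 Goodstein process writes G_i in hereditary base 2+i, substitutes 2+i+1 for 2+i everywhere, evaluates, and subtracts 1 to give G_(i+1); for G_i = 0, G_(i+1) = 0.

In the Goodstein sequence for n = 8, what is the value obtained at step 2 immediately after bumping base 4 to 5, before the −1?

6311

(0) 8|_2 = 2^(2 + 1) ↦ 3^(3 + 1)|_3 = 81 ⇒ 80
(1) 80|_3 = 2·3^3 + 2·3^2 + 2·3 + 2 ↦ 2·4^4 + 2·4^2 + 2·4 + 2|_4 = 554 ⇒ 553
(2) 553|_4 = 2·4^4 + 2·4^2 + 2·4 + 1 ↦ 2·5^5 + 2·5^2 + 2·5 + 1|_5 = 6311 ⇒ 6310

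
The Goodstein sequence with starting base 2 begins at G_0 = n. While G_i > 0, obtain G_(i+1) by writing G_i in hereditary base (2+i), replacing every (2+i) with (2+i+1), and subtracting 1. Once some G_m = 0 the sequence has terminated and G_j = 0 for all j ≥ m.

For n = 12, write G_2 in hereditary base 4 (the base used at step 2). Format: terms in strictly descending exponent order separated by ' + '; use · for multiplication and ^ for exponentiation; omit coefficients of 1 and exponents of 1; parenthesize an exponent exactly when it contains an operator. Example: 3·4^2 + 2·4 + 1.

G_0 = 12. HB_2(12) = 2^(2 + 1) + 2^2. Bump = 108. G_1 = 107.
G_1 = 107. HB_3(107) = 3^(3 + 1) + 2·3^2 + 2·3 + 2. Bump = 1066. G_2 = 1065.
G_2 = 1065. HB_4(1065) = 4^(4 + 1) + 2·4^2 + 2·4 + 1. Bump = 15686. G_3 = 15685.

4^(4 + 1) + 2·4^2 + 2·4 + 1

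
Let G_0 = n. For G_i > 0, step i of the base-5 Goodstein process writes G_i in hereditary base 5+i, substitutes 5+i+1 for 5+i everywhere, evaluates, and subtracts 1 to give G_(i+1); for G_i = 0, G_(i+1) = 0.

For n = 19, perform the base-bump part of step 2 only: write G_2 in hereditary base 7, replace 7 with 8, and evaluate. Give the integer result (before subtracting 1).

26

[0] 19 ≡ 3·5 + 4 (base 5). Lift 6: 22. −1: 21.
[1] 21 ≡ 3·6 + 3 (base 6). Lift 7: 24. −1: 23.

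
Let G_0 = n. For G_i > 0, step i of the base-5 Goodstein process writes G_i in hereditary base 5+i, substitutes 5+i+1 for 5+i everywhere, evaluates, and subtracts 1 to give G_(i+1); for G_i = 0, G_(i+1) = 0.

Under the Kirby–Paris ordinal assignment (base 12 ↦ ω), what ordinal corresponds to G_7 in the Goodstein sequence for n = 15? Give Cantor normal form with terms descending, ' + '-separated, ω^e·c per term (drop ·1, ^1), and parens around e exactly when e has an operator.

ω + 11

G_0=15  [base 5] 3·5  →[5↦6]→  3·6 = 18  −1 ⇒ G_1=17
G_1=17  [base 6] 2·6 + 5  →[6↦7]→  2·7 + 5 = 19  −1 ⇒ G_2=18
G_2=18  [base 7] 2·7 + 4  →[7↦8]→  2·8 + 4 = 20  −1 ⇒ G_3=19
G_3=19  [base 8] 2·8 + 3  →[8↦9]→  2·9 + 3 = 21  −1 ⇒ G_4=20
G_4=20  [base 9] 2·9 + 2  →[9↦10]→  2·10 + 2 = 22  −1 ⇒ G_5=21
G_5=21  [base 10] 2·10 + 1  →[10↦11]→  2·11 + 1 = 23  −1 ⇒ G_6=22
G_6=22  [base 11] 2·11  →[11↦12]→  2·12 = 24  −1 ⇒ G_7=23
G_7=23  [base 12] 12 + 11  →[12↦13]→  13 + 11 = 24  −1 ⇒ G_8=23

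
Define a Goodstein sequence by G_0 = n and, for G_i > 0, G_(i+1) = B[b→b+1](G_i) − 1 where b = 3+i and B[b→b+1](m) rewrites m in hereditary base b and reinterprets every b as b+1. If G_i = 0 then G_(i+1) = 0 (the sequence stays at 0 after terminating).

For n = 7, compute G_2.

i=0: 7 = 2·3 + 1 (b=3); 3→4: 2·4 + 1 = 9; 9−1 = 8
i=1: 8 = 2·4 (b=4); 4→5: 2·5 = 10; 10−1 = 9
i=2: 9 = 5 + 4 (b=5); 5→6: 6 + 4 = 10; 10−1 = 9

9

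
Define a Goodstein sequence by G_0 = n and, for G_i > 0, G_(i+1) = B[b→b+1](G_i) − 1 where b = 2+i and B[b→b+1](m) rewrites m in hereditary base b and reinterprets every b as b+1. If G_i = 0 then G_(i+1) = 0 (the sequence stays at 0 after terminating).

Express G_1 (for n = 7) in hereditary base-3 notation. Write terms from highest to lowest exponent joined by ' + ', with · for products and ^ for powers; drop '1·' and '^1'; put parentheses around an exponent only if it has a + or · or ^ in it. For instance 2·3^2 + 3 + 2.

3^3 + 3

base 2: 7 = 2^2 + 2 + 1; at 3: 3^3 + 3 + 1 = 31; next = 30
base 3: 30 = 3^3 + 3; at 4: 4^4 + 4 = 260; next = 259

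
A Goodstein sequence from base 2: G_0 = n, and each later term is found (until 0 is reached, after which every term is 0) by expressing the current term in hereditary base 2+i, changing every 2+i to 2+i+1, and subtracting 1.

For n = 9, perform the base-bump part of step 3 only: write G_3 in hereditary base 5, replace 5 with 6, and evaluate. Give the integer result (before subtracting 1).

step 0: 9 = 2^(2 + 1) + 1; sub 3 for 2: 3^(3 + 1) + 1; = 82; G_1 = 82−1 = 81
step 1: 81 = 3^(3 + 1); sub 4 for 3: 4^(4 + 1); = 1024; G_2 = 1024−1 = 1023
step 2: 1023 = 3·4^4 + 3·4^3 + 3·4^2 + 3·4 + 3; sub 5 for 4: 3·5^5 + 3·5^3 + 3·5^2 + 3·5 + 3; = 9843; G_3 = 9843−1 = 9842
step 3: 9842 = 3·5^5 + 3·5^3 + 3·5^2 + 3·5 + 2; sub 6 for 5: 3·6^6 + 3·6^3 + 3·6^2 + 3·6 + 2; = 140744; G_4 = 140744−1 = 140743

140744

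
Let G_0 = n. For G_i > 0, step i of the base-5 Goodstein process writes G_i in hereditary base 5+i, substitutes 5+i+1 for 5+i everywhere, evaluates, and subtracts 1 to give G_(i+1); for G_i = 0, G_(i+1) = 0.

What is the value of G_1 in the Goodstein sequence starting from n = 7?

7

base 5: 7 = 5 + 2; at 6: 6 + 2 = 8; next = 7
base 6: 7 = 6 + 1; at 7: 7 + 1 = 8; next = 7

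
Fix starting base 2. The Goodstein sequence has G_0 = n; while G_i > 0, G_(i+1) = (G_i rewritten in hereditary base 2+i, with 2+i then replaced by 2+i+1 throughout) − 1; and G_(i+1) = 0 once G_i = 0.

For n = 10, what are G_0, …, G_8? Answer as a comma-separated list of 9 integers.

10, 83, 1025, 15625, 279935, 4215754, 84073323, 1937434592, 50000555551

(0) 10|_2 = 2^(2 + 1) + 2 ↦ 3^(3 + 1) + 3|_3 = 84 ⇒ 83
(1) 83|_3 = 3^(3 + 1) + 2 ↦ 4^(4 + 1) + 2|_4 = 1026 ⇒ 1025
(2) 1025|_4 = 4^(4 + 1) + 1 ↦ 5^(5 + 1) + 1|_5 = 15626 ⇒ 15625
(3) 15625|_5 = 5^(5 + 1) ↦ 6^(6 + 1)|_6 = 279936 ⇒ 279935
(4) 279935|_6 = 5·6^6 + 5·6^5 + 5·6^4 + 5·6^3 + 5·6^2 + 5·6 + 5 ↦ 5·7^7 + 5·7^5 + 5·7^4 + 5·7^3 + 5·7^2 + 5·7 + 5|_7 = 4215755 ⇒ 4215754
(5) 4215754|_7 = 5·7^7 + 5·7^5 + 5·7^4 + 5·7^3 + 5·7^2 + 5·7 + 4 ↦ 5·8^8 + 5·8^5 + 5·8^4 + 5·8^3 + 5·8^2 + 5·8 + 4|_8 = 84073324 ⇒ 84073323
(6) 84073323|_8 = 5·8^8 + 5·8^5 + 5·8^4 + 5·8^3 + 5·8^2 + 5·8 + 3 ↦ 5·9^9 + 5·9^5 + 5·9^4 + 5·9^3 + 5·9^2 + 5·9 + 3|_9 = 1937434593 ⇒ 1937434592
(7) 1937434592|_9 = 5·9^9 + 5·9^5 + 5·9^4 + 5·9^3 + 5·9^2 + 5·9 + 2 ↦ 5·10^10 + 5·10^5 + 5·10^4 + 5·10^3 + 5·10^2 + 5·10 + 2|_10 = 50000555552 ⇒ 50000555551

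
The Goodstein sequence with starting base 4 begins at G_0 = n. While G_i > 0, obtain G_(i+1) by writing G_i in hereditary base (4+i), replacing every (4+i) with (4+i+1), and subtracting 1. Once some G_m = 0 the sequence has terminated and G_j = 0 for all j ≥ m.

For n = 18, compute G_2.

G_0=18  [base 4] 4^2 + 2  →[4↦5]→  5^2 + 2 = 27  −1 ⇒ G_1=26
G_1=26  [base 5] 5^2 + 1  →[5↦6]→  6^2 + 1 = 37  −1 ⇒ G_2=36
G_2=36  [base 6] 6^2  →[6↦7]→  7^2 = 49  −1 ⇒ G_3=48

36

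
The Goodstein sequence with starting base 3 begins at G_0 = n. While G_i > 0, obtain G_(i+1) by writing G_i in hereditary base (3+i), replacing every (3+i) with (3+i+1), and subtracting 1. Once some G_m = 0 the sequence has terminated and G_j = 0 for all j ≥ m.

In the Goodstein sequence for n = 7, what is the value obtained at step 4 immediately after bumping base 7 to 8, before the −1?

i=0: 7 = 2·3 + 1 (b=3); 3→4: 2·4 + 1 = 9; 9−1 = 8
i=1: 8 = 2·4 (b=4); 4→5: 2·5 = 10; 10−1 = 9
i=2: 9 = 5 + 4 (b=5); 5→6: 6 + 4 = 10; 10−1 = 9
i=3: 9 = 6 + 3 (b=6); 6→7: 7 + 3 = 10; 10−1 = 9

10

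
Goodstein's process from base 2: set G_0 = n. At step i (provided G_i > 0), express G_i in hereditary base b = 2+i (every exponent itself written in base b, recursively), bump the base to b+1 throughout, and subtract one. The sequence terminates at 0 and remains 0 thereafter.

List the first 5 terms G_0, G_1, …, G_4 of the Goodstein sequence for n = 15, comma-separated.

15, 111, 1283, 18752, 326593

15 —HB2→ 2^(2 + 1) + 2^2 + 2 + 1 —bump→ 3^(3 + 1) + 3^3 + 3 + 1 = 112 —(−1)→ 111
111 —HB3→ 3^(3 + 1) + 3^3 + 3 —bump→ 4^(4 + 1) + 4^4 + 4 = 1284 —(−1)→ 1283
1283 —HB4→ 4^(4 + 1) + 4^4 + 3 —bump→ 5^(5 + 1) + 5^5 + 3 = 18753 —(−1)→ 18752
18752 —HB5→ 5^(5 + 1) + 5^5 + 2 —bump→ 6^(6 + 1) + 6^6 + 2 = 326594 —(−1)→ 326593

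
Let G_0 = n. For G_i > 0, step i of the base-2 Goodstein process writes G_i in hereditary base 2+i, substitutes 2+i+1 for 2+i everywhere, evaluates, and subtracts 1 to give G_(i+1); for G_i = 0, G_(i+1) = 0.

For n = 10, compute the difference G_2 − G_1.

942

i=0: 10 = 2^(2 + 1) + 2 (b=2); 2→3: 3^(3 + 1) + 3 = 84; 84−1 = 83
i=1: 83 = 3^(3 + 1) + 2 (b=3); 3→4: 4^(4 + 1) + 2 = 1026; 1026−1 = 1025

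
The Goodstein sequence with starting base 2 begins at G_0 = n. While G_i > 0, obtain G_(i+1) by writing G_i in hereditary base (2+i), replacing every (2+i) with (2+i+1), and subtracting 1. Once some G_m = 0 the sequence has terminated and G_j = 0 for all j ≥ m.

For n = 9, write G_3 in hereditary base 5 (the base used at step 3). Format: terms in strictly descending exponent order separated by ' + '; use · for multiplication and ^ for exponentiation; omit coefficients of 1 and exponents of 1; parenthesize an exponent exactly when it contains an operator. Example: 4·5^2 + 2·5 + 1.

(0) 9|_2 = 2^(2 + 1) + 1 ↦ 3^(3 + 1) + 1|_3 = 82 ⇒ 81
(1) 81|_3 = 3^(3 + 1) ↦ 4^(4 + 1)|_4 = 1024 ⇒ 1023
(2) 1023|_4 = 3·4^4 + 3·4^3 + 3·4^2 + 3·4 + 3 ↦ 3·5^5 + 3·5^3 + 3·5^2 + 3·5 + 3|_5 = 9843 ⇒ 9842
(3) 9842|_5 = 3·5^5 + 3·5^3 + 3·5^2 + 3·5 + 2 ↦ 3·6^6 + 3·6^3 + 3·6^2 + 3·6 + 2|_6 = 140744 ⇒ 140743

3·5^5 + 3·5^3 + 3·5^2 + 3·5 + 2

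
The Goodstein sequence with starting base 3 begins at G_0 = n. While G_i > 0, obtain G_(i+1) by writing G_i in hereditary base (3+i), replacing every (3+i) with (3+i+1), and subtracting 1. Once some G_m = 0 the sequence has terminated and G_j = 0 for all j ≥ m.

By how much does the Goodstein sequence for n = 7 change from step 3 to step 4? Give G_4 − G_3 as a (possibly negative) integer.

0

G_0=7  [base 3] 2·3 + 1  →[3↦4]→  2·4 + 1 = 9  −1 ⇒ G_1=8
G_1=8  [base 4] 2·4  →[4↦5]→  2·5 = 10  −1 ⇒ G_2=9
G_2=9  [base 5] 5 + 4  →[5↦6]→  6 + 4 = 10  −1 ⇒ G_3=9
G_3=9  [base 6] 6 + 3  →[6↦7]→  7 + 3 = 10  −1 ⇒ G_4=9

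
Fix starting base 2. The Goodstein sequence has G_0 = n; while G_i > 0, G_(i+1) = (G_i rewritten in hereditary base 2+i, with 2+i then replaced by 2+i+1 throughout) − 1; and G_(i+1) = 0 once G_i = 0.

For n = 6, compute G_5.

(0) 6|_2 = 2^2 + 2 ↦ 3^3 + 3|_3 = 30 ⇒ 29
(1) 29|_3 = 3^3 + 2 ↦ 4^4 + 2|_4 = 258 ⇒ 257
(2) 257|_4 = 4^4 + 1 ↦ 5^5 + 1|_5 = 3126 ⇒ 3125
(3) 3125|_5 = 5^5 ↦ 6^6|_6 = 46656 ⇒ 46655
(4) 46655|_6 = 5·6^5 + 5·6^4 + 5·6^3 + 5·6^2 + 5·6 + 5 ↦ 5·7^5 + 5·7^4 + 5·7^3 + 5·7^2 + 5·7 + 5|_7 = 98040 ⇒ 98039

98039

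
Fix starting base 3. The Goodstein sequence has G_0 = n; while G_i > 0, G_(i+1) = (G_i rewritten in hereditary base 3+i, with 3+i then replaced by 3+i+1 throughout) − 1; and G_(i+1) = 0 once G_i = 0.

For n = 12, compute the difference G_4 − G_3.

step 0: 12 = 3^2 + 3; sub 4 for 3: 4^2 + 4; = 20; G_1 = 20−1 = 19
step 1: 19 = 4^2 + 3; sub 5 for 4: 5^2 + 3; = 28; G_2 = 28−1 = 27
step 2: 27 = 5^2 + 2; sub 6 for 5: 6^2 + 2; = 38; G_3 = 38−1 = 37
step 3: 37 = 6^2 + 1; sub 7 for 6: 7^2 + 1; = 50; G_4 = 50−1 = 49

12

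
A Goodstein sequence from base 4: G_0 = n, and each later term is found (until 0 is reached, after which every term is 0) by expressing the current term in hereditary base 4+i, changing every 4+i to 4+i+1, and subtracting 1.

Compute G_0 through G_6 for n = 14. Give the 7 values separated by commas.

14, 16, 18, 20, 21, 22, 23

G_0 = 14. HB_4(14) = 3·4 + 2. Bump = 17. G_1 = 16.
G_1 = 16. HB_5(16) = 3·5 + 1. Bump = 19. G_2 = 18.
G_2 = 18. HB_6(18) = 3·6. Bump = 21. G_3 = 20.
G_3 = 20. HB_7(20) = 2·7 + 6. Bump = 22. G_4 = 21.
G_4 = 21. HB_8(21) = 2·8 + 5. Bump = 23. G_5 = 22.
G_5 = 22. HB_9(22) = 2·9 + 4. Bump = 24. G_6 = 23.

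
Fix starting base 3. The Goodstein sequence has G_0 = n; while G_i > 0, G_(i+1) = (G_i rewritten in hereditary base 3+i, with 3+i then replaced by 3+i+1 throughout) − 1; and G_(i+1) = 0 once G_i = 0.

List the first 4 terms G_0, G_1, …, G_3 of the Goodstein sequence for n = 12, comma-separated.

i=0: 12 = 3^2 + 3 (b=3); 3→4: 4^2 + 4 = 20; 20−1 = 19
i=1: 19 = 4^2 + 3 (b=4); 4→5: 5^2 + 3 = 28; 28−1 = 27
i=2: 27 = 5^2 + 2 (b=5); 5→6: 6^2 + 2 = 38; 38−1 = 37

12, 19, 27, 37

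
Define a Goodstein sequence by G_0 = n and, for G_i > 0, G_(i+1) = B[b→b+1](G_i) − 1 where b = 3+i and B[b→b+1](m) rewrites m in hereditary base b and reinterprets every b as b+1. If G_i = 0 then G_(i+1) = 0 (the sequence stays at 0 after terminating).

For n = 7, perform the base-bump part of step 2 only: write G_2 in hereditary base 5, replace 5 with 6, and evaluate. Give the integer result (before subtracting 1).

10

G_0=7  [base 3] 2·3 + 1  →[3↦4]→  2·4 + 1 = 9  −1 ⇒ G_1=8
G_1=8  [base 4] 2·4  →[4↦5]→  2·5 = 10  −1 ⇒ G_2=9
G_2=9  [base 5] 5 + 4  →[5↦6]→  6 + 4 = 10  −1 ⇒ G_3=9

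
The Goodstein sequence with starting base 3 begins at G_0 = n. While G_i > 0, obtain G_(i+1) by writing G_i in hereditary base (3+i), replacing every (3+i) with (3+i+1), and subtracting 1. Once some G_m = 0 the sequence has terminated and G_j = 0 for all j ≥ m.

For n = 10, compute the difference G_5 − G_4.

3

G_0=10  [base 3] 3^2 + 1  →[3↦4]→  4^2 + 1 = 17  −1 ⇒ G_1=16
G_1=16  [base 4] 4^2  →[4↦5]→  5^2 = 25  −1 ⇒ G_2=24
G_2=24  [base 5] 4·5 + 4  →[5↦6]→  4·6 + 4 = 28  −1 ⇒ G_3=27
G_3=27  [base 6] 4·6 + 3  →[6↦7]→  4·7 + 3 = 31  −1 ⇒ G_4=30
G_4=30  [base 7] 4·7 + 2  →[7↦8]→  4·8 + 2 = 34  −1 ⇒ G_5=33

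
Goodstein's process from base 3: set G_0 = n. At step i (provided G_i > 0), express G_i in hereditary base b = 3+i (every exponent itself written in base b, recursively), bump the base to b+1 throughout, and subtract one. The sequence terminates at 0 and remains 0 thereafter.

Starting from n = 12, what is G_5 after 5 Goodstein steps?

63

[0] 12 ≡ 3^2 + 3 (base 3). Lift 4: 20. −1: 19.
[1] 19 ≡ 4^2 + 3 (base 4). Lift 5: 28. −1: 27.
[2] 27 ≡ 5^2 + 2 (base 5). Lift 6: 38. −1: 37.
[3] 37 ≡ 6^2 + 1 (base 6). Lift 7: 50. −1: 49.
[4] 49 ≡ 7^2 (base 7). Lift 8: 64. −1: 63.
[5] 63 ≡ 7·8 + 7 (base 8). Lift 9: 70. −1: 69.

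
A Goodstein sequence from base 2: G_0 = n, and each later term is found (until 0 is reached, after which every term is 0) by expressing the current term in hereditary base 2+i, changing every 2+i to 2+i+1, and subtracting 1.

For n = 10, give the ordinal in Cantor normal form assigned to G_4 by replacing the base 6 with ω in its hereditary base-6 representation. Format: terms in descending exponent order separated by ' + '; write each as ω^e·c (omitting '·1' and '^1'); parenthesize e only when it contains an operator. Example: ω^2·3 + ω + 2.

ω^ω·5 + ω^5·5 + ω^4·5 + ω^3·5 + ω^2·5 + ω·5 + 5

10 —HB2→ 2^(2 + 1) + 2 —bump→ 3^(3 + 1) + 3 = 84 —(−1)→ 83
83 —HB3→ 3^(3 + 1) + 2 —bump→ 4^(4 + 1) + 2 = 1026 —(−1)→ 1025
1025 —HB4→ 4^(4 + 1) + 1 —bump→ 5^(5 + 1) + 1 = 15626 —(−1)→ 15625
15625 —HB5→ 5^(5 + 1) —bump→ 6^(6 + 1) = 279936 —(−1)→ 279935
279935 —HB6→ 5·6^6 + 5·6^5 + 5·6^4 + 5·6^3 + 5·6^2 + 5·6 + 5 —bump→ 5·7^7 + 5·7^5 + 5·7^4 + 5·7^3 + 5·7^2 + 5·7 + 5 = 4215755 —(−1)→ 4215754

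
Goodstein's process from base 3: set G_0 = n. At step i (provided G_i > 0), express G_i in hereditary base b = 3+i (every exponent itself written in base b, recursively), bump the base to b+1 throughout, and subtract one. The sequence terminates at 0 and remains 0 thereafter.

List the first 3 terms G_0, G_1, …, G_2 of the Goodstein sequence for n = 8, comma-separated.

8, 9, 10

(0) 8|_3 = 2·3 + 2 ↦ 2·4 + 2|_4 = 10 ⇒ 9
(1) 9|_4 = 2·4 + 1 ↦ 2·5 + 1|_5 = 11 ⇒ 10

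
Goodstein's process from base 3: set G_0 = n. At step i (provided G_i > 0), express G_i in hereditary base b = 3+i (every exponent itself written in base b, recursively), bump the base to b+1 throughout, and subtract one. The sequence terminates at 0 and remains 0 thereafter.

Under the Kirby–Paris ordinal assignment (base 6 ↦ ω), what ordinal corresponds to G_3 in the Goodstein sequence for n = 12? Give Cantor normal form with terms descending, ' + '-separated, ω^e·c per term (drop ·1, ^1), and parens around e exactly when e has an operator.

ω^2 + 1

12 —HB3→ 3^2 + 3 —bump→ 4^2 + 4 = 20 —(−1)→ 19
19 —HB4→ 4^2 + 3 —bump→ 5^2 + 3 = 28 —(−1)→ 27
27 —HB5→ 5^2 + 2 —bump→ 6^2 + 2 = 38 —(−1)→ 37
37 —HB6→ 6^2 + 1 —bump→ 7^2 + 1 = 50 —(−1)→ 49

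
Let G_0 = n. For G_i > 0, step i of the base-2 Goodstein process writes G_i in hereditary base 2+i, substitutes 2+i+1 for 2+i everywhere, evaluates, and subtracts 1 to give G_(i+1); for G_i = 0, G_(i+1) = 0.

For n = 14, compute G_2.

1281

[0] 14 ≡ 2^(2 + 1) + 2^2 + 2 (base 2). Lift 3: 111. −1: 110.
[1] 110 ≡ 3^(3 + 1) + 3^3 + 2 (base 3). Lift 4: 1282. −1: 1281.
[2] 1281 ≡ 4^(4 + 1) + 4^4 + 1 (base 4). Lift 5: 18751. −1: 18750.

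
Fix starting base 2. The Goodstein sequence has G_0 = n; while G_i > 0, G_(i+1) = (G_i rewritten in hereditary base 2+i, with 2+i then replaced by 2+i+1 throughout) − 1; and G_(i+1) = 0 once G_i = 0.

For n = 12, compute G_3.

[0] 12 ≡ 2^(2 + 1) + 2^2 (base 2). Lift 3: 108. −1: 107.
[1] 107 ≡ 3^(3 + 1) + 2·3^2 + 2·3 + 2 (base 3). Lift 4: 1066. −1: 1065.
[2] 1065 ≡ 4^(4 + 1) + 2·4^2 + 2·4 + 1 (base 4). Lift 5: 15686. −1: 15685.

15685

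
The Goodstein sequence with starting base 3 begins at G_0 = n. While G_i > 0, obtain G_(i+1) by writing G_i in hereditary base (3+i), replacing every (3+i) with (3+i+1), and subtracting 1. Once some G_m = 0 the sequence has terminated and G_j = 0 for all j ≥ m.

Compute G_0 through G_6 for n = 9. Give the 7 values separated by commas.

9, 15, 17, 19, 21, 23, 24

9 —HB3→ 3^2 —bump→ 4^2 = 16 —(−1)→ 15
15 —HB4→ 3·4 + 3 —bump→ 3·5 + 3 = 18 —(−1)→ 17
17 —HB5→ 3·5 + 2 —bump→ 3·6 + 2 = 20 —(−1)→ 19
19 —HB6→ 3·6 + 1 —bump→ 3·7 + 1 = 22 —(−1)→ 21
21 —HB7→ 3·7 —bump→ 3·8 = 24 —(−1)→ 23
23 —HB8→ 2·8 + 7 —bump→ 2·9 + 7 = 25 —(−1)→ 24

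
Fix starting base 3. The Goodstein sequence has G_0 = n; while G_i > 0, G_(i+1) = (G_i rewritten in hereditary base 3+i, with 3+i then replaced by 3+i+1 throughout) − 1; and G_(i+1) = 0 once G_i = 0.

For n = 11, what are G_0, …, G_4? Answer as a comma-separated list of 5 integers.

11, 17, 25, 35, 39

G_0=11  [base 3] 3^2 + 2  →[3↦4]→  4^2 + 2 = 18  −1 ⇒ G_1=17
G_1=17  [base 4] 4^2 + 1  →[4↦5]→  5^2 + 1 = 26  −1 ⇒ G_2=25
G_2=25  [base 5] 5^2  →[5↦6]→  6^2 = 36  −1 ⇒ G_3=35
G_3=35  [base 6] 5·6 + 5  →[6↦7]→  5·7 + 5 = 40  −1 ⇒ G_4=39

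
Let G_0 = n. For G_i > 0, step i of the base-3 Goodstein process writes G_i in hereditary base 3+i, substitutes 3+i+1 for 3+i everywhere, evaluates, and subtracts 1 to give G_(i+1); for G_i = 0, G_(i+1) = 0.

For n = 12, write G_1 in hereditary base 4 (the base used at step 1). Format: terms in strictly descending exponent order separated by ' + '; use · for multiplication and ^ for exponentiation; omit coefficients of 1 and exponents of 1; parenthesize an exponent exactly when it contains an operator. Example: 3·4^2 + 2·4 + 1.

step 0: 12 = 3^2 + 3; sub 4 for 3: 4^2 + 4; = 20; G_1 = 20−1 = 19
step 1: 19 = 4^2 + 3; sub 5 for 4: 5^2 + 3; = 28; G_2 = 28−1 = 27

4^2 + 3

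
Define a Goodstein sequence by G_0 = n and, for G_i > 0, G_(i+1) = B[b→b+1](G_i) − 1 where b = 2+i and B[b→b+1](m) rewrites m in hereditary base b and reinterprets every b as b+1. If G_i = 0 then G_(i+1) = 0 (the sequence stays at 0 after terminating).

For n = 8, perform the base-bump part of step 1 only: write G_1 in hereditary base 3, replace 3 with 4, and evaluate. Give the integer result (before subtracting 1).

8 —HB2→ 2^(2 + 1) —bump→ 3^(3 + 1) = 81 —(−1)→ 80
80 —HB3→ 2·3^3 + 2·3^2 + 2·3 + 2 —bump→ 2·4^4 + 2·4^2 + 2·4 + 2 = 554 —(−1)→ 553

554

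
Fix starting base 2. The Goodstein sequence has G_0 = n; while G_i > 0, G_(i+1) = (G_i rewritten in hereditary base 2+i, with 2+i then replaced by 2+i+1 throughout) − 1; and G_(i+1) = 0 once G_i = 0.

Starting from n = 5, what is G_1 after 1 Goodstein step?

27

[0] 5 ≡ 2^2 + 1 (base 2). Lift 3: 28. −1: 27.
[1] 27 ≡ 3^3 (base 3). Lift 4: 256. −1: 255.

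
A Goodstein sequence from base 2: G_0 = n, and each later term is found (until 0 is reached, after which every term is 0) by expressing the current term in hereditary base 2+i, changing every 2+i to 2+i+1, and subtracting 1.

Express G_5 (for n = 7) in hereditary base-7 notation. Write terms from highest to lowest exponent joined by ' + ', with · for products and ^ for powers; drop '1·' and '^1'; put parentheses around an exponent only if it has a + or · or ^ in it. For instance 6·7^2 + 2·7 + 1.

7^7

G_0 = 7. HB_2(7) = 2^2 + 2 + 1. Bump = 31. G_1 = 30.
G_1 = 30. HB_3(30) = 3^3 + 3. Bump = 260. G_2 = 259.
G_2 = 259. HB_4(259) = 4^4 + 3. Bump = 3128. G_3 = 3127.
G_3 = 3127. HB_5(3127) = 5^5 + 2. Bump = 46658. G_4 = 46657.
G_4 = 46657. HB_6(46657) = 6^6 + 1. Bump = 823544. G_5 = 823543.
G_5 = 823543. HB_7(823543) = 7^7. Bump = 16777216. G_6 = 16777215.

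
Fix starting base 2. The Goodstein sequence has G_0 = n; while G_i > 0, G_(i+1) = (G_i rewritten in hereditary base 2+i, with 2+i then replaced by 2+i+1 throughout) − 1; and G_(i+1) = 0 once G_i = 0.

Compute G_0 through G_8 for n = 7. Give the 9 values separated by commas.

7, 30, 259, 3127, 46657, 823543, 16777215, 37665879, 77777775

[0] 7 ≡ 2^2 + 2 + 1 (base 2). Lift 3: 31. −1: 30.
[1] 30 ≡ 3^3 + 3 (base 3). Lift 4: 260. −1: 259.
[2] 259 ≡ 4^4 + 3 (base 4). Lift 5: 3128. −1: 3127.
[3] 3127 ≡ 5^5 + 2 (base 5). Lift 6: 46658. −1: 46657.
[4] 46657 ≡ 6^6 + 1 (base 6). Lift 7: 823544. −1: 823543.
[5] 823543 ≡ 7^7 (base 7). Lift 8: 16777216. −1: 16777215.
[6] 16777215 ≡ 7·8^7 + 7·8^6 + 7·8^5 + 7·8^4 + 7·8^3 + 7·8^2 + 7·8 + 7 (base 8). Lift 9: 37665880. −1: 37665879.
[7] 37665879 ≡ 7·9^7 + 7·9^6 + 7·9^5 + 7·9^4 + 7·9^3 + 7·9^2 + 7·9 + 6 (base 9). Lift 10: 77777776. −1: 77777775.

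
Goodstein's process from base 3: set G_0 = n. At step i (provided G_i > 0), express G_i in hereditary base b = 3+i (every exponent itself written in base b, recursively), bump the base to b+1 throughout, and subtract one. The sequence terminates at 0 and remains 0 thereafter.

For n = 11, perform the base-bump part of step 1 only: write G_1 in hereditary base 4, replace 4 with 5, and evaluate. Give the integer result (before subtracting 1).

G_0=11  [base 3] 3^2 + 2  →[3↦4]→  4^2 + 2 = 18  −1 ⇒ G_1=17
G_1=17  [base 4] 4^2 + 1  →[4↦5]→  5^2 + 1 = 26  −1 ⇒ G_2=25

26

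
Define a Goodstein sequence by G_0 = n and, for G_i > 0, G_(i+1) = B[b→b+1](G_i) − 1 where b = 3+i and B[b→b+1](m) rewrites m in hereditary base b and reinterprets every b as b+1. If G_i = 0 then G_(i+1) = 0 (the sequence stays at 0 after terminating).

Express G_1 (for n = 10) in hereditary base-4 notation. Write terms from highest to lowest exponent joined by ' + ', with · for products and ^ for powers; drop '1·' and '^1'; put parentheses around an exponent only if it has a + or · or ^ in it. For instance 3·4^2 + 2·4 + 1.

4^2

i=0: 10 = 3^2 + 1 (b=3); 3→4: 4^2 + 1 = 17; 17−1 = 16
i=1: 16 = 4^2 (b=4); 4→5: 5^2 = 25; 25−1 = 24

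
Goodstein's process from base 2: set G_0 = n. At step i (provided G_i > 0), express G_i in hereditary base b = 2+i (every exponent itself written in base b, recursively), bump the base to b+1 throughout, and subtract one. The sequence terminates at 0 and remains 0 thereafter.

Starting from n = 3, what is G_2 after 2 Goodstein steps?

3

(0) 3|_2 = 2 + 1 ↦ 3 + 1|_3 = 4 ⇒ 3
(1) 3|_3 = 3 ↦ 4|_4 = 4 ⇒ 3
(2) 3|_4 = 3 ↦ 3|_5 = 3 ⇒ 2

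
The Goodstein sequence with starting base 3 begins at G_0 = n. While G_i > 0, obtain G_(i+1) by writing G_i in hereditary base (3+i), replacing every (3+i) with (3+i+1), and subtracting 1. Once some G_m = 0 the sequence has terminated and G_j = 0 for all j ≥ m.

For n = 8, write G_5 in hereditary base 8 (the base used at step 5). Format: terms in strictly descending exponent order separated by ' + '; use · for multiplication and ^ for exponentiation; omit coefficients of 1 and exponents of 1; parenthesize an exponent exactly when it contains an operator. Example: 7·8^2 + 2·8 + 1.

G_0=8  [base 3] 2·3 + 2  →[3↦4]→  2·4 + 2 = 10  −1 ⇒ G_1=9
G_1=9  [base 4] 2·4 + 1  →[4↦5]→  2·5 + 1 = 11  −1 ⇒ G_2=10
G_2=10  [base 5] 2·5  →[5↦6]→  2·6 = 12  −1 ⇒ G_3=11
G_3=11  [base 6] 6 + 5  →[6↦7]→  7 + 5 = 12  −1 ⇒ G_4=11
G_4=11  [base 7] 7 + 4  →[7↦8]→  8 + 4 = 12  −1 ⇒ G_5=11
G_5=11  [base 8] 8 + 3  →[8↦9]→  9 + 3 = 12  −1 ⇒ G_6=11

8 + 3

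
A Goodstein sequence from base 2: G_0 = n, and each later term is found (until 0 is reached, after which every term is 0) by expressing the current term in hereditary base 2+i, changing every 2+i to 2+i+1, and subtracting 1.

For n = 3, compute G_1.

step 0: 3 = 2 + 1; sub 3 for 2: 3 + 1; = 4; G_1 = 4−1 = 3
step 1: 3 = 3; sub 4 for 3: 4; = 4; G_2 = 4−1 = 3

3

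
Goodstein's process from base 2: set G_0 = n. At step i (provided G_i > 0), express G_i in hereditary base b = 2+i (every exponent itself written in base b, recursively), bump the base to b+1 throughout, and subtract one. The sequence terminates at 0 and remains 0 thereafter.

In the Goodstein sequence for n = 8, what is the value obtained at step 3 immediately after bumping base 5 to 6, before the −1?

step 0: 8 = 2^(2 + 1); sub 3 for 2: 3^(3 + 1); = 81; G_1 = 81−1 = 80
step 1: 80 = 2·3^3 + 2·3^2 + 2·3 + 2; sub 4 for 3: 2·4^4 + 2·4^2 + 2·4 + 2; = 554; G_2 = 554−1 = 553
step 2: 553 = 2·4^4 + 2·4^2 + 2·4 + 1; sub 5 for 4: 2·5^5 + 2·5^2 + 2·5 + 1; = 6311; G_3 = 6311−1 = 6310
step 3: 6310 = 2·5^5 + 2·5^2 + 2·5; sub 6 for 5: 2·6^6 + 2·6^2 + 2·6; = 93396; G_4 = 93396−1 = 93395

93396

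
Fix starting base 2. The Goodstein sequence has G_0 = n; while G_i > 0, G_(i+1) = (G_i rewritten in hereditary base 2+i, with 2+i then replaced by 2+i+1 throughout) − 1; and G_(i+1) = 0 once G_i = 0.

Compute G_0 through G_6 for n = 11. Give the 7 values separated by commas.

11, 84, 1027, 15627, 279937, 5764801, 134217727

11 —HB2→ 2^(2 + 1) + 2 + 1 —bump→ 3^(3 + 1) + 3 + 1 = 85 —(−1)→ 84
84 —HB3→ 3^(3 + 1) + 3 —bump→ 4^(4 + 1) + 4 = 1028 —(−1)→ 1027
1027 —HB4→ 4^(4 + 1) + 3 —bump→ 5^(5 + 1) + 3 = 15628 —(−1)→ 15627
15627 —HB5→ 5^(5 + 1) + 2 —bump→ 6^(6 + 1) + 2 = 279938 —(−1)→ 279937
279937 —HB6→ 6^(6 + 1) + 1 —bump→ 7^(7 + 1) + 1 = 5764802 —(−1)→ 5764801
5764801 —HB7→ 7^(7 + 1) —bump→ 8^(8 + 1) = 134217728 —(−1)→ 134217727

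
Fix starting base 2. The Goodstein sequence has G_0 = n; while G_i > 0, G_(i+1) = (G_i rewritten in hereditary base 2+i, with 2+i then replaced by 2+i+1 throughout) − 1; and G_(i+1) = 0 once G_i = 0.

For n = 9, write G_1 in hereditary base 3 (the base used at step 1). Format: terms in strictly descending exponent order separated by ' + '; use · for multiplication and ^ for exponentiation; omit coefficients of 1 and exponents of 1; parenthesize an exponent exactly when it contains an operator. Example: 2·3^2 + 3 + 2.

3^(3 + 1)

9 —HB2→ 2^(2 + 1) + 1 —bump→ 3^(3 + 1) + 1 = 82 —(−1)→ 81
81 —HB3→ 3^(3 + 1) —bump→ 4^(4 + 1) = 1024 —(−1)→ 1023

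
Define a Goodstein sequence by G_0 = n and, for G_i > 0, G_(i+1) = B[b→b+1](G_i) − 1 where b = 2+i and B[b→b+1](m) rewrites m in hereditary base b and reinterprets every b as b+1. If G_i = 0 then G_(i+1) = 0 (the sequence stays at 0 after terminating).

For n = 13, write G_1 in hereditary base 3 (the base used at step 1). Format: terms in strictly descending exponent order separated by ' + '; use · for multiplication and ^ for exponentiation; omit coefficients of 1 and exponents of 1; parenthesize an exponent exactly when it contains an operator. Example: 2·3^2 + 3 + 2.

3^(3 + 1) + 3^3

base 2: 13 = 2^(2 + 1) + 2^2 + 1; at 3: 3^(3 + 1) + 3^3 + 1 = 109; next = 108
base 3: 108 = 3^(3 + 1) + 3^3; at 4: 4^(4 + 1) + 4^4 = 1280; next = 1279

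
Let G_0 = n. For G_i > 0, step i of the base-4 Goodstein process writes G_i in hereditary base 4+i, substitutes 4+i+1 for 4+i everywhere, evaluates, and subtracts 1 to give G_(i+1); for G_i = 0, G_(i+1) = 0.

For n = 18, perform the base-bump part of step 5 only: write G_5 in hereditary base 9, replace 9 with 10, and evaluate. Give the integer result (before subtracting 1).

step 0: 18 = 4^2 + 2; sub 5 for 4: 5^2 + 2; = 27; G_1 = 27−1 = 26
step 1: 26 = 5^2 + 1; sub 6 for 5: 6^2 + 1; = 37; G_2 = 37−1 = 36
step 2: 36 = 6^2; sub 7 for 6: 7^2; = 49; G_3 = 49−1 = 48
step 3: 48 = 6·7 + 6; sub 8 for 7: 6·8 + 6; = 54; G_4 = 54−1 = 53
step 4: 53 = 6·8 + 5; sub 9 for 8: 6·9 + 5; = 59; G_5 = 59−1 = 58

64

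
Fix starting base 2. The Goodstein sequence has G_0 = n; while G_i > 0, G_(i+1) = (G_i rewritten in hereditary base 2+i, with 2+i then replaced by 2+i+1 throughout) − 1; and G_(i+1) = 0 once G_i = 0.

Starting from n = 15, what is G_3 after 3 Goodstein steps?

(0) 15|_2 = 2^(2 + 1) + 2^2 + 2 + 1 ↦ 3^(3 + 1) + 3^3 + 3 + 1|_3 = 112 ⇒ 111
(1) 111|_3 = 3^(3 + 1) + 3^3 + 3 ↦ 4^(4 + 1) + 4^4 + 4|_4 = 1284 ⇒ 1283
(2) 1283|_4 = 4^(4 + 1) + 4^4 + 3 ↦ 5^(5 + 1) + 5^5 + 3|_5 = 18753 ⇒ 18752
(3) 18752|_5 = 5^(5 + 1) + 5^5 + 2 ↦ 6^(6 + 1) + 6^6 + 2|_6 = 326594 ⇒ 326593

18752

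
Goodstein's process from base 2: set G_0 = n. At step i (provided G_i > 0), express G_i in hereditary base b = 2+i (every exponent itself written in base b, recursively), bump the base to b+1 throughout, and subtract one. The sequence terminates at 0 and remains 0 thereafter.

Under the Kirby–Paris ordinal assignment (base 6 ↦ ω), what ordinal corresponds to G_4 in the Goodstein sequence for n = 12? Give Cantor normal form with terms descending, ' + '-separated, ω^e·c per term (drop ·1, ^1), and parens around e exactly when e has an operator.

ω^(ω + 1) + ω^2·2 + ω + 5

[0] 12 ≡ 2^(2 + 1) + 2^2 (base 2). Lift 3: 108. −1: 107.
[1] 107 ≡ 3^(3 + 1) + 2·3^2 + 2·3 + 2 (base 3). Lift 4: 1066. −1: 1065.
[2] 1065 ≡ 4^(4 + 1) + 2·4^2 + 2·4 + 1 (base 4). Lift 5: 15686. −1: 15685.
[3] 15685 ≡ 5^(5 + 1) + 2·5^2 + 2·5 (base 5). Lift 6: 280020. −1: 280019.
[4] 280019 ≡ 6^(6 + 1) + 2·6^2 + 6 + 5 (base 6). Lift 7: 5764911. −1: 5764910.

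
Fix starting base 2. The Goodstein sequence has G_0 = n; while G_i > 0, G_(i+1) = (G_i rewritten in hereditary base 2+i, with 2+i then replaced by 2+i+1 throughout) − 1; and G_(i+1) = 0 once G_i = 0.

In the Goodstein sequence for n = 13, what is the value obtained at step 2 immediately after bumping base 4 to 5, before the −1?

G_0=13  [base 2] 2^(2 + 1) + 2^2 + 1  →[2↦3]→  3^(3 + 1) + 3^3 + 1 = 109  −1 ⇒ G_1=108
G_1=108  [base 3] 3^(3 + 1) + 3^3  →[3↦4]→  4^(4 + 1) + 4^4 = 1280  −1 ⇒ G_2=1279
G_2=1279  [base 4] 4^(4 + 1) + 3·4^3 + 3·4^2 + 3·4 + 3  →[4↦5]→  5^(5 + 1) + 3·5^3 + 3·5^2 + 3·5 + 3 = 16093  −1 ⇒ G_3=16092

16093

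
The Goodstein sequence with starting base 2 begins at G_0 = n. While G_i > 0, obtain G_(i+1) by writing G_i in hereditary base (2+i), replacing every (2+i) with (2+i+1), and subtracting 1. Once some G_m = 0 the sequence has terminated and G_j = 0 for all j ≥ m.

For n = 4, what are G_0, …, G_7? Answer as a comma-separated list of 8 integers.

base 2: 4 = 2^2; at 3: 3^3 = 27; next = 26
base 3: 26 = 2·3^2 + 2·3 + 2; at 4: 2·4^2 + 2·4 + 2 = 42; next = 41
base 4: 41 = 2·4^2 + 2·4 + 1; at 5: 2·5^2 + 2·5 + 1 = 61; next = 60
base 5: 60 = 2·5^2 + 2·5; at 6: 2·6^2 + 2·6 = 84; next = 83
base 6: 83 = 2·6^2 + 6 + 5; at 7: 2·7^2 + 7 + 5 = 110; next = 109
base 7: 109 = 2·7^2 + 7 + 4; at 8: 2·8^2 + 8 + 4 = 140; next = 139
base 8: 139 = 2·8^2 + 8 + 3; at 9: 2·9^2 + 9 + 3 = 174; next = 173

4, 26, 41, 60, 83, 109, 139, 173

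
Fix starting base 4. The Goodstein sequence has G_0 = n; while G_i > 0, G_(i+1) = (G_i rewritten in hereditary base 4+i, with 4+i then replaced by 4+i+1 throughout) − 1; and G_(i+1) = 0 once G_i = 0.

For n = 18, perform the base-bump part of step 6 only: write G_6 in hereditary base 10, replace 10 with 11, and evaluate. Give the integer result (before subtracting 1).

69

i=0: 18 = 4^2 + 2 (b=4); 4→5: 5^2 + 2 = 27; 27−1 = 26
i=1: 26 = 5^2 + 1 (b=5); 5→6: 6^2 + 1 = 37; 37−1 = 36
i=2: 36 = 6^2 (b=6); 6→7: 7^2 = 49; 49−1 = 48
i=3: 48 = 6·7 + 6 (b=7); 7→8: 6·8 + 6 = 54; 54−1 = 53
i=4: 53 = 6·8 + 5 (b=8); 8→9: 6·9 + 5 = 59; 59−1 = 58
i=5: 58 = 6·9 + 4 (b=9); 9→10: 6·10 + 4 = 64; 64−1 = 63
i=6: 63 = 6·10 + 3 (b=10); 10→11: 6·11 + 3 = 69; 69−1 = 68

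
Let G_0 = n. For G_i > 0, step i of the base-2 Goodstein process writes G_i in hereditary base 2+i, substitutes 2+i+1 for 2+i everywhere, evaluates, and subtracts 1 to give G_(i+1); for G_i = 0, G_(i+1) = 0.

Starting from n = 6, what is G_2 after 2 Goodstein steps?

step 0: 6 = 2^2 + 2; sub 3 for 2: 3^3 + 3; = 30; G_1 = 30−1 = 29
step 1: 29 = 3^3 + 2; sub 4 for 3: 4^4 + 2; = 258; G_2 = 258−1 = 257
step 2: 257 = 4^4 + 1; sub 5 for 4: 5^5 + 1; = 3126; G_3 = 3126−1 = 3125

257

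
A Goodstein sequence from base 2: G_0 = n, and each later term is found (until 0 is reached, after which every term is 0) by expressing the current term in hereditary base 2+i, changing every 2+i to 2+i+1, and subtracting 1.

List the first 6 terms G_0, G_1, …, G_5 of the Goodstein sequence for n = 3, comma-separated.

3, 3, 3, 2, 1, 0

G_0 = 3. HB_2(3) = 2 + 1. Bump = 4. G_1 = 3.
G_1 = 3. HB_3(3) = 3. Bump = 4. G_2 = 3.
G_2 = 3. HB_4(3) = 3. Bump = 3. G_3 = 2.
G_3 = 2. HB_5(2) = 2. Bump = 2. G_4 = 1.
G_4 = 1. HB_6(1) = 1. Bump = 1. G_5 = 0.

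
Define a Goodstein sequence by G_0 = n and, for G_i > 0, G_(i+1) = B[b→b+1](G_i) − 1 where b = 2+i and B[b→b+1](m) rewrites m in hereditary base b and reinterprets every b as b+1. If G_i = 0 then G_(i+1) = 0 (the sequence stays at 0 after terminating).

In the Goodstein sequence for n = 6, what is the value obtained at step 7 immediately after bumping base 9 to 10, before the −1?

base 2: 6 = 2^2 + 2; at 3: 3^3 + 3 = 30; next = 29
base 3: 29 = 3^3 + 2; at 4: 4^4 + 2 = 258; next = 257
base 4: 257 = 4^4 + 1; at 5: 5^5 + 1 = 3126; next = 3125
base 5: 3125 = 5^5; at 6: 6^6 = 46656; next = 46655
base 6: 46655 = 5·6^5 + 5·6^4 + 5·6^3 + 5·6^2 + 5·6 + 5; at 7: 5·7^5 + 5·7^4 + 5·7^3 + 5·7^2 + 5·7 + 5 = 98040; next = 98039
base 7: 98039 = 5·7^5 + 5·7^4 + 5·7^3 + 5·7^2 + 5·7 + 4; at 8: 5·8^5 + 5·8^4 + 5·8^3 + 5·8^2 + 5·8 + 4 = 187244; next = 187243
base 8: 187243 = 5·8^5 + 5·8^4 + 5·8^3 + 5·8^2 + 5·8 + 3; at 9: 5·9^5 + 5·9^4 + 5·9^3 + 5·9^2 + 5·9 + 3 = 332148; next = 332147
base 9: 332147 = 5·9^5 + 5·9^4 + 5·9^3 + 5·9^2 + 5·9 + 2; at 10: 5·10^5 + 5·10^4 + 5·10^3 + 5·10^2 + 5·10 + 2 = 555552; next = 555551

555552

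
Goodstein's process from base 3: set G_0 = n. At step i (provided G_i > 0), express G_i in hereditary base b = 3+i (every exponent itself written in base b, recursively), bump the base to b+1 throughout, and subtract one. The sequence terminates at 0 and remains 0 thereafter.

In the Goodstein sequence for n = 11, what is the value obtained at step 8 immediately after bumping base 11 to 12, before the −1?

i=0: 11 = 3^2 + 2 (b=3); 3→4: 4^2 + 2 = 18; 18−1 = 17
i=1: 17 = 4^2 + 1 (b=4); 4→5: 5^2 + 1 = 26; 26−1 = 25
i=2: 25 = 5^2 (b=5); 5→6: 6^2 = 36; 36−1 = 35
i=3: 35 = 5·6 + 5 (b=6); 6→7: 5·7 + 5 = 40; 40−1 = 39
i=4: 39 = 5·7 + 4 (b=7); 7→8: 5·8 + 4 = 44; 44−1 = 43
i=5: 43 = 5·8 + 3 (b=8); 8→9: 5·9 + 3 = 48; 48−1 = 47
i=6: 47 = 5·9 + 2 (b=9); 9→10: 5·10 + 2 = 52; 52−1 = 51
i=7: 51 = 5·10 + 1 (b=10); 10→11: 5·11 + 1 = 56; 56−1 = 55

60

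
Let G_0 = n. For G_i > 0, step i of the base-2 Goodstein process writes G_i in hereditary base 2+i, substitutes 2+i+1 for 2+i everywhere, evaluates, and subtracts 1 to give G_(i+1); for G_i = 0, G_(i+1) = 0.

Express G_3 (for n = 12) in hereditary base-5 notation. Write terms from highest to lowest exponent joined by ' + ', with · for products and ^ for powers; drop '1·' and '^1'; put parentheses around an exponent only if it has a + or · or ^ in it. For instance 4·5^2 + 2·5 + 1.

G_0 = 12. HB_2(12) = 2^(2 + 1) + 2^2. Bump = 108. G_1 = 107.
G_1 = 107. HB_3(107) = 3^(3 + 1) + 2·3^2 + 2·3 + 2. Bump = 1066. G_2 = 1065.
G_2 = 1065. HB_4(1065) = 4^(4 + 1) + 2·4^2 + 2·4 + 1. Bump = 15686. G_3 = 15685.

5^(5 + 1) + 2·5^2 + 2·5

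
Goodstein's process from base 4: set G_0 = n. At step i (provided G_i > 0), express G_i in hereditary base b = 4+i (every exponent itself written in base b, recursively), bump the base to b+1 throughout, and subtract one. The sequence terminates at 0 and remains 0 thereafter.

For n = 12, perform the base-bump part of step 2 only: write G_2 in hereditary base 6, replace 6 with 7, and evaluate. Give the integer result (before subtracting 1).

17

step 0: 12 = 3·4; sub 5 for 4: 3·5; = 15; G_1 = 15−1 = 14
step 1: 14 = 2·5 + 4; sub 6 for 5: 2·6 + 4; = 16; G_2 = 16−1 = 15
step 2: 15 = 2·6 + 3; sub 7 for 6: 2·7 + 3; = 17; G_3 = 17−1 = 16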